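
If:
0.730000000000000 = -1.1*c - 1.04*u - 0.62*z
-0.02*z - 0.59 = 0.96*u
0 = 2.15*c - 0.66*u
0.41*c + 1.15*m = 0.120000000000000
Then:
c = -0.19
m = 0.17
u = -0.62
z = 0.20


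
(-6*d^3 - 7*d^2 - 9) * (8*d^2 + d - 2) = -48*d^5 - 62*d^4 + 5*d^3 - 58*d^2 - 9*d + 18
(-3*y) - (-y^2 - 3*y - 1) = y^2 + 1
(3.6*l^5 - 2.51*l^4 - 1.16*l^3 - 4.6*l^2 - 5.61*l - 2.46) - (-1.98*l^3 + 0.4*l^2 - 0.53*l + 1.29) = 3.6*l^5 - 2.51*l^4 + 0.82*l^3 - 5.0*l^2 - 5.08*l - 3.75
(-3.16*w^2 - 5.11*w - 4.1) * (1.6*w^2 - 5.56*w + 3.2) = -5.056*w^4 + 9.3936*w^3 + 11.7396*w^2 + 6.444*w - 13.12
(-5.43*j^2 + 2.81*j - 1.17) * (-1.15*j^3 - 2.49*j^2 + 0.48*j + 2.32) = 6.2445*j^5 + 10.2892*j^4 - 8.2578*j^3 - 8.3355*j^2 + 5.9576*j - 2.7144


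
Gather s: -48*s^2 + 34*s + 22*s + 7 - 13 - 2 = -48*s^2 + 56*s - 8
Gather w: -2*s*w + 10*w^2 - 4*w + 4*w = -2*s*w + 10*w^2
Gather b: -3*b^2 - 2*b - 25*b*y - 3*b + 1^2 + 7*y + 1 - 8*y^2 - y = -3*b^2 + b*(-25*y - 5) - 8*y^2 + 6*y + 2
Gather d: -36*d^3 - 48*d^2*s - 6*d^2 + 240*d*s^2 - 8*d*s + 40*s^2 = -36*d^3 + d^2*(-48*s - 6) + d*(240*s^2 - 8*s) + 40*s^2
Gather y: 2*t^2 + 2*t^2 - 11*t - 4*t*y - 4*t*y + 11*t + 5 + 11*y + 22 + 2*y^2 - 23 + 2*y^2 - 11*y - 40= 4*t^2 - 8*t*y + 4*y^2 - 36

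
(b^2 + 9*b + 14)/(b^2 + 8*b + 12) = (b + 7)/(b + 6)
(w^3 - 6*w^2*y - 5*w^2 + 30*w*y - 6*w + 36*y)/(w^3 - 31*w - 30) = (w - 6*y)/(w + 5)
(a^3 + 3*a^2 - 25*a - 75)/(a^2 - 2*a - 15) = a + 5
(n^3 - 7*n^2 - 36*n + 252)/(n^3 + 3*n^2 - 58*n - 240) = (n^2 - 13*n + 42)/(n^2 - 3*n - 40)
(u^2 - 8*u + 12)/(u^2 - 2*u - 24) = (u - 2)/(u + 4)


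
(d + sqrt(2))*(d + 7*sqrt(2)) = d^2 + 8*sqrt(2)*d + 14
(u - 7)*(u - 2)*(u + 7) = u^3 - 2*u^2 - 49*u + 98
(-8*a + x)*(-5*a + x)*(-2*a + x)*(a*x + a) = -80*a^4*x - 80*a^4 + 66*a^3*x^2 + 66*a^3*x - 15*a^2*x^3 - 15*a^2*x^2 + a*x^4 + a*x^3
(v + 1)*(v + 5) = v^2 + 6*v + 5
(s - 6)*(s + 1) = s^2 - 5*s - 6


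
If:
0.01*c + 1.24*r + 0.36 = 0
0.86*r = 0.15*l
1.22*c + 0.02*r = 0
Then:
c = 0.00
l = -1.66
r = -0.29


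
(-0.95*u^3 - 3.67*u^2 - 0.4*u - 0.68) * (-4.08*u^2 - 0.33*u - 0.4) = 3.876*u^5 + 15.2871*u^4 + 3.2231*u^3 + 4.3744*u^2 + 0.3844*u + 0.272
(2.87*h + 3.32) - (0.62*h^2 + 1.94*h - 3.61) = -0.62*h^2 + 0.93*h + 6.93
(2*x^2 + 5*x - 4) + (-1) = 2*x^2 + 5*x - 5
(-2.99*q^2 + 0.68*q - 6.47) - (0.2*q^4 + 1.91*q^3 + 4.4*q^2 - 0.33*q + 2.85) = -0.2*q^4 - 1.91*q^3 - 7.39*q^2 + 1.01*q - 9.32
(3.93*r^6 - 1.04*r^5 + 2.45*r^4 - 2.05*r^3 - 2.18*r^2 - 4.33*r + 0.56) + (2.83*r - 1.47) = 3.93*r^6 - 1.04*r^5 + 2.45*r^4 - 2.05*r^3 - 2.18*r^2 - 1.5*r - 0.91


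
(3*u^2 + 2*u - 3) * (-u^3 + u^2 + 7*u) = -3*u^5 + u^4 + 26*u^3 + 11*u^2 - 21*u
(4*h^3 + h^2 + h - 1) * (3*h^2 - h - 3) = 12*h^5 - h^4 - 10*h^3 - 7*h^2 - 2*h + 3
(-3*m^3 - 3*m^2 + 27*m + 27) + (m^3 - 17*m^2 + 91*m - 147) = -2*m^3 - 20*m^2 + 118*m - 120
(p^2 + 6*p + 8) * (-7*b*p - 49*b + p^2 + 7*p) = -7*b*p^3 - 91*b*p^2 - 350*b*p - 392*b + p^4 + 13*p^3 + 50*p^2 + 56*p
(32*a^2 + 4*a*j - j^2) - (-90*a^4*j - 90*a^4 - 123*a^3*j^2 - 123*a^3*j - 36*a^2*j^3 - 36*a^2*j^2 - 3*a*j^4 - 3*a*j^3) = 90*a^4*j + 90*a^4 + 123*a^3*j^2 + 123*a^3*j + 36*a^2*j^3 + 36*a^2*j^2 + 32*a^2 + 3*a*j^4 + 3*a*j^3 + 4*a*j - j^2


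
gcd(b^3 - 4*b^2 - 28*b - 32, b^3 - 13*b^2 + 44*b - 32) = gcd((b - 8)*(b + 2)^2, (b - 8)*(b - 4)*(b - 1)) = b - 8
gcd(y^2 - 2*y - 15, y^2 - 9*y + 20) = y - 5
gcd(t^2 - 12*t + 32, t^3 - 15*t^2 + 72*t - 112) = t - 4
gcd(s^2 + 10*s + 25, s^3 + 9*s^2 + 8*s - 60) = s + 5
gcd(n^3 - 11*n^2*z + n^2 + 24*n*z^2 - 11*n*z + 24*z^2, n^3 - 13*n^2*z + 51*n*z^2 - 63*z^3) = -n + 3*z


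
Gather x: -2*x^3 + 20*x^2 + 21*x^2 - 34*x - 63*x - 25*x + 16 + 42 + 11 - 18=-2*x^3 + 41*x^2 - 122*x + 51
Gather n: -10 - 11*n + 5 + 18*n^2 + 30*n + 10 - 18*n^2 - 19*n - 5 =0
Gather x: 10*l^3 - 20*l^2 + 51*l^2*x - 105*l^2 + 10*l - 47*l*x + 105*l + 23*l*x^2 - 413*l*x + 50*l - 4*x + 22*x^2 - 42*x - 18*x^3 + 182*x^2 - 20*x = 10*l^3 - 125*l^2 + 165*l - 18*x^3 + x^2*(23*l + 204) + x*(51*l^2 - 460*l - 66)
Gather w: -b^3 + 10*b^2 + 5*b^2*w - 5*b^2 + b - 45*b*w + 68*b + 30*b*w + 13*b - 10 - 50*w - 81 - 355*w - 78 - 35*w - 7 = -b^3 + 5*b^2 + 82*b + w*(5*b^2 - 15*b - 440) - 176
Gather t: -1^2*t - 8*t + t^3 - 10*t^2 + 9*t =t^3 - 10*t^2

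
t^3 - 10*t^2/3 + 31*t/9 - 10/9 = (t - 5/3)*(t - 1)*(t - 2/3)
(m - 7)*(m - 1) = m^2 - 8*m + 7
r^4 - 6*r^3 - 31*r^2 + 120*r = r*(r - 8)*(r - 3)*(r + 5)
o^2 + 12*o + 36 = (o + 6)^2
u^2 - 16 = (u - 4)*(u + 4)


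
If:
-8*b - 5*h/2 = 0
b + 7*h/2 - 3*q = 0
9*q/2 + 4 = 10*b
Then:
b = 40/253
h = -128/253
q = -136/253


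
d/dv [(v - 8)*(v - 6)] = 2*v - 14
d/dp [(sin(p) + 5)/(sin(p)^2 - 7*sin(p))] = (-cos(p) - 10/tan(p) + 35*cos(p)/sin(p)^2)/(sin(p) - 7)^2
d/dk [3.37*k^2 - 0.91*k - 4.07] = 6.74*k - 0.91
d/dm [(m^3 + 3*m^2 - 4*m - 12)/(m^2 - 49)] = (m^4 - 143*m^2 - 270*m + 196)/(m^4 - 98*m^2 + 2401)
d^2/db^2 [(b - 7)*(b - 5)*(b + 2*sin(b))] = -2*b^2*sin(b) + 24*b*sin(b) + 8*b*cos(b) + 6*b - 66*sin(b) - 48*cos(b) - 24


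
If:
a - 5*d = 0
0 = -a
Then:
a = 0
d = 0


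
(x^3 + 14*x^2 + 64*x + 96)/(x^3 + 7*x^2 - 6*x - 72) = (x + 4)/(x - 3)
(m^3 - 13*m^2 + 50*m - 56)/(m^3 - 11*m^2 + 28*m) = (m - 2)/m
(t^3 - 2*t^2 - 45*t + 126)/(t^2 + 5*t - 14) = (t^2 - 9*t + 18)/(t - 2)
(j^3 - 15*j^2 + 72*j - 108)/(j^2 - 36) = (j^2 - 9*j + 18)/(j + 6)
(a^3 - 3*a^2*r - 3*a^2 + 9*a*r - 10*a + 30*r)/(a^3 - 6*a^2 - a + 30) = (a - 3*r)/(a - 3)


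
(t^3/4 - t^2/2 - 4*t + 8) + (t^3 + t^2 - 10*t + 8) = 5*t^3/4 + t^2/2 - 14*t + 16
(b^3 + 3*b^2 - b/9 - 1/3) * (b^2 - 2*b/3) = b^5 + 7*b^4/3 - 19*b^3/9 - 7*b^2/27 + 2*b/9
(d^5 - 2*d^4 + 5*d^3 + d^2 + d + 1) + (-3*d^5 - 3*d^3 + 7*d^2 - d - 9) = -2*d^5 - 2*d^4 + 2*d^3 + 8*d^2 - 8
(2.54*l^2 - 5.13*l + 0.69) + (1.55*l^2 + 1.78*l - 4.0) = 4.09*l^2 - 3.35*l - 3.31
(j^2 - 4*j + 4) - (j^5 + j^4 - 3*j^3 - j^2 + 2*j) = -j^5 - j^4 + 3*j^3 + 2*j^2 - 6*j + 4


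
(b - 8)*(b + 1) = b^2 - 7*b - 8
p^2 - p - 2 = (p - 2)*(p + 1)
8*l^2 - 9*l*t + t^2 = (-8*l + t)*(-l + t)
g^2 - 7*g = g*(g - 7)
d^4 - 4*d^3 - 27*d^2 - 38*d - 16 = (d - 8)*(d + 1)^2*(d + 2)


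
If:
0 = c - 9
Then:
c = 9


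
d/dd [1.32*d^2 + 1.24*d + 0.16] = 2.64*d + 1.24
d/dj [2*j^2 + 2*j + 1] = 4*j + 2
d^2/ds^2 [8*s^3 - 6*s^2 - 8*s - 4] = 48*s - 12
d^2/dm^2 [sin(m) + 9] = -sin(m)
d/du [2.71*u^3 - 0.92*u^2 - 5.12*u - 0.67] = 8.13*u^2 - 1.84*u - 5.12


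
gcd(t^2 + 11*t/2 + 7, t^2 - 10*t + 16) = 1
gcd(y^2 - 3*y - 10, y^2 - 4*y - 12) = y + 2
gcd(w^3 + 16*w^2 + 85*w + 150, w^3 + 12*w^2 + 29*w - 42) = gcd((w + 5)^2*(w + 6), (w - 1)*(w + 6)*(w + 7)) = w + 6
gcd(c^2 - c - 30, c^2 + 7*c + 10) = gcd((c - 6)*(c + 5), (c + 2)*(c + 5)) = c + 5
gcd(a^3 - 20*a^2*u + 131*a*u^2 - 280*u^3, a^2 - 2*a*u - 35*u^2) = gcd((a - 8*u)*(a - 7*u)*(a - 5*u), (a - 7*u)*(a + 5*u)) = -a + 7*u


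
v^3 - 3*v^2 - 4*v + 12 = (v - 3)*(v - 2)*(v + 2)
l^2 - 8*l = l*(l - 8)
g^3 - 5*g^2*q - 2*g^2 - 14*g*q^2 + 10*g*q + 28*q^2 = (g - 2)*(g - 7*q)*(g + 2*q)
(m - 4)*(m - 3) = m^2 - 7*m + 12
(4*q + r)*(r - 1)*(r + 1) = 4*q*r^2 - 4*q + r^3 - r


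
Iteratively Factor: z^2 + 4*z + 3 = (z + 1)*(z + 3)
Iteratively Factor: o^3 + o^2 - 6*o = (o - 2)*(o^2 + 3*o) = o*(o - 2)*(o + 3)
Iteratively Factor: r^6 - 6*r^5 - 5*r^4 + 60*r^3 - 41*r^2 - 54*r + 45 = (r + 1)*(r^5 - 7*r^4 + 2*r^3 + 58*r^2 - 99*r + 45) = (r - 3)*(r + 1)*(r^4 - 4*r^3 - 10*r^2 + 28*r - 15) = (r - 5)*(r - 3)*(r + 1)*(r^3 + r^2 - 5*r + 3) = (r - 5)*(r - 3)*(r + 1)*(r + 3)*(r^2 - 2*r + 1) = (r - 5)*(r - 3)*(r - 1)*(r + 1)*(r + 3)*(r - 1)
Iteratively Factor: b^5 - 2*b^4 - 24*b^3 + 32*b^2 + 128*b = (b - 4)*(b^4 + 2*b^3 - 16*b^2 - 32*b) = (b - 4)*(b + 4)*(b^3 - 2*b^2 - 8*b) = b*(b - 4)*(b + 4)*(b^2 - 2*b - 8) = b*(b - 4)^2*(b + 4)*(b + 2)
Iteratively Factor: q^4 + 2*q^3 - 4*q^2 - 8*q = (q)*(q^3 + 2*q^2 - 4*q - 8) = q*(q - 2)*(q^2 + 4*q + 4) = q*(q - 2)*(q + 2)*(q + 2)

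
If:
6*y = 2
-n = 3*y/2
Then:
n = -1/2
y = 1/3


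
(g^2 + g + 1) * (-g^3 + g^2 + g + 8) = -g^5 + g^3 + 10*g^2 + 9*g + 8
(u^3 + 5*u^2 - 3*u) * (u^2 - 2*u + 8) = u^5 + 3*u^4 - 5*u^3 + 46*u^2 - 24*u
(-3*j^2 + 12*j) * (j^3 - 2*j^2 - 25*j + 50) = -3*j^5 + 18*j^4 + 51*j^3 - 450*j^2 + 600*j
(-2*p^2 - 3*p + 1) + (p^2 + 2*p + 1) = -p^2 - p + 2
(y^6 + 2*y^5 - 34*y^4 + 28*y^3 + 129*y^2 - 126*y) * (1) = y^6 + 2*y^5 - 34*y^4 + 28*y^3 + 129*y^2 - 126*y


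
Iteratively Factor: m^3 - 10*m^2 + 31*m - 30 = (m - 2)*(m^2 - 8*m + 15) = (m - 5)*(m - 2)*(m - 3)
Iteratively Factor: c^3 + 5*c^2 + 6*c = (c + 2)*(c^2 + 3*c) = c*(c + 2)*(c + 3)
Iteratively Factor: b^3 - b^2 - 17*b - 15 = (b + 1)*(b^2 - 2*b - 15) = (b - 5)*(b + 1)*(b + 3)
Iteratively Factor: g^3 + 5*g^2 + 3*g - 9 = (g - 1)*(g^2 + 6*g + 9) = (g - 1)*(g + 3)*(g + 3)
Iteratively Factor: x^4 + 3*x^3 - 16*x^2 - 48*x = (x + 3)*(x^3 - 16*x) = (x - 4)*(x + 3)*(x^2 + 4*x) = x*(x - 4)*(x + 3)*(x + 4)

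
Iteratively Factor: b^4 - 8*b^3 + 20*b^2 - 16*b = (b - 2)*(b^3 - 6*b^2 + 8*b) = (b - 4)*(b - 2)*(b^2 - 2*b) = (b - 4)*(b - 2)^2*(b)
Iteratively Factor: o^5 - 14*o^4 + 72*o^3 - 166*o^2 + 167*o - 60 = (o - 3)*(o^4 - 11*o^3 + 39*o^2 - 49*o + 20) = (o - 3)*(o - 1)*(o^3 - 10*o^2 + 29*o - 20) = (o - 3)*(o - 1)^2*(o^2 - 9*o + 20) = (o - 4)*(o - 3)*(o - 1)^2*(o - 5)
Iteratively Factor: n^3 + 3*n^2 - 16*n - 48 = (n - 4)*(n^2 + 7*n + 12) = (n - 4)*(n + 3)*(n + 4)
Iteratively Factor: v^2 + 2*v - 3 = (v + 3)*(v - 1)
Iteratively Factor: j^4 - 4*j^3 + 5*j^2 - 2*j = (j - 2)*(j^3 - 2*j^2 + j) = (j - 2)*(j - 1)*(j^2 - j) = j*(j - 2)*(j - 1)*(j - 1)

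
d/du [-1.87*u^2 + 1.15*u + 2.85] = 1.15 - 3.74*u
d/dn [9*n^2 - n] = 18*n - 1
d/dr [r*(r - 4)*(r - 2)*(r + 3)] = 4*r^3 - 9*r^2 - 20*r + 24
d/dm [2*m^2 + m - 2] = 4*m + 1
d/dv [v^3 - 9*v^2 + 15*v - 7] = 3*v^2 - 18*v + 15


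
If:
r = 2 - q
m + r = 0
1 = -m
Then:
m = -1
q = 1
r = 1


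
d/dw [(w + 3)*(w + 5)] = 2*w + 8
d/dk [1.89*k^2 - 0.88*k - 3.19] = 3.78*k - 0.88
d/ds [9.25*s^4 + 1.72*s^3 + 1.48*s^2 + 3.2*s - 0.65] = 37.0*s^3 + 5.16*s^2 + 2.96*s + 3.2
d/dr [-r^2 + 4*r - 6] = 4 - 2*r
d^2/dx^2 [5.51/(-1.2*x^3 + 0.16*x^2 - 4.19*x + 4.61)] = ((39.672*x - 1.7632)*(1.2*x^3 - 0.16*x^2 + 4.19*x - 4.61) - 5.51*(3.6*x^2 - 0.32*x + 4.19)*(7.2*x^2 - 0.64*x + 8.38))/(1.2*x^3 - 0.16*x^2 + 4.19*x - 4.61)^3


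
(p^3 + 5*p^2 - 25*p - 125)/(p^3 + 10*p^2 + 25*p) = (p - 5)/p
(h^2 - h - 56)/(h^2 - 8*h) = (h + 7)/h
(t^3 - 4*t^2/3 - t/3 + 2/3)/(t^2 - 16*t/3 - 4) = (t^2 - 2*t + 1)/(t - 6)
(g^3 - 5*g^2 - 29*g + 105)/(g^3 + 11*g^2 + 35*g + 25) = (g^2 - 10*g + 21)/(g^2 + 6*g + 5)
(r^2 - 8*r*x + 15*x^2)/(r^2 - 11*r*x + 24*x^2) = (-r + 5*x)/(-r + 8*x)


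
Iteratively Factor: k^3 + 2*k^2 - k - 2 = (k + 1)*(k^2 + k - 2) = (k + 1)*(k + 2)*(k - 1)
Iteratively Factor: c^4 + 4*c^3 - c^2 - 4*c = (c - 1)*(c^3 + 5*c^2 + 4*c) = c*(c - 1)*(c^2 + 5*c + 4) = c*(c - 1)*(c + 4)*(c + 1)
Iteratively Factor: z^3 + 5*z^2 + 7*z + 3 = (z + 1)*(z^2 + 4*z + 3) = (z + 1)*(z + 3)*(z + 1)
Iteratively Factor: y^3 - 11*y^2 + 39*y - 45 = (y - 3)*(y^2 - 8*y + 15) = (y - 5)*(y - 3)*(y - 3)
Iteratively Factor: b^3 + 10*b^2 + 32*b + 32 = (b + 2)*(b^2 + 8*b + 16) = (b + 2)*(b + 4)*(b + 4)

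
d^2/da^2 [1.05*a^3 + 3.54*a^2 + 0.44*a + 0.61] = 6.3*a + 7.08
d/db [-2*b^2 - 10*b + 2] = -4*b - 10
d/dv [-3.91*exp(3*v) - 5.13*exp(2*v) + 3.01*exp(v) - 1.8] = (-11.73*exp(2*v) - 10.26*exp(v) + 3.01)*exp(v)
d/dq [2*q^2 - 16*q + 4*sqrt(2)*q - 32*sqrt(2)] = 4*q - 16 + 4*sqrt(2)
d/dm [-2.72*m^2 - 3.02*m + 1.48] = -5.44*m - 3.02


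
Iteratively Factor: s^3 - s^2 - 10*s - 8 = (s - 4)*(s^2 + 3*s + 2) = (s - 4)*(s + 1)*(s + 2)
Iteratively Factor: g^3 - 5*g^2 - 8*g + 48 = (g + 3)*(g^2 - 8*g + 16) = (g - 4)*(g + 3)*(g - 4)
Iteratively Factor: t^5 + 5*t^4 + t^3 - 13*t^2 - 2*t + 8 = (t - 1)*(t^4 + 6*t^3 + 7*t^2 - 6*t - 8) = (t - 1)*(t + 2)*(t^3 + 4*t^2 - t - 4) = (t - 1)^2*(t + 2)*(t^2 + 5*t + 4) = (t - 1)^2*(t + 1)*(t + 2)*(t + 4)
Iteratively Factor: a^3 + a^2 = (a + 1)*(a^2) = a*(a + 1)*(a)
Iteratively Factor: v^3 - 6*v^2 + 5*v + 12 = (v + 1)*(v^2 - 7*v + 12) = (v - 4)*(v + 1)*(v - 3)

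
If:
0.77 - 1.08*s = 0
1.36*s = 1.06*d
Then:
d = 0.91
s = 0.71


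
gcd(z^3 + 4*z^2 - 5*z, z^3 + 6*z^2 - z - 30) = z + 5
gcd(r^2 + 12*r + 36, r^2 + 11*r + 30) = r + 6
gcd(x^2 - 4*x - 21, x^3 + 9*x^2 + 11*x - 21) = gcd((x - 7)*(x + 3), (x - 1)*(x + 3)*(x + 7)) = x + 3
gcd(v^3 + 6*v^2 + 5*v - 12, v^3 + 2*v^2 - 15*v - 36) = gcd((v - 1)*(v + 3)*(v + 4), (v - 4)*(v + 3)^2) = v + 3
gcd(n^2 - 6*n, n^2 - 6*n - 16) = 1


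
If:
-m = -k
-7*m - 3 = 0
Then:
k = -3/7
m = -3/7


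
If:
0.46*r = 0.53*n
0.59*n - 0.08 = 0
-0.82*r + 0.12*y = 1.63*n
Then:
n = 0.14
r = 0.16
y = 2.91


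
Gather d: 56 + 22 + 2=80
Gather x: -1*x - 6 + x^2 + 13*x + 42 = x^2 + 12*x + 36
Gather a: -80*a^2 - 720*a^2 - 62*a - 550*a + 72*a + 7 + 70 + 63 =-800*a^2 - 540*a + 140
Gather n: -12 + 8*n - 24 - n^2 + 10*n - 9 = -n^2 + 18*n - 45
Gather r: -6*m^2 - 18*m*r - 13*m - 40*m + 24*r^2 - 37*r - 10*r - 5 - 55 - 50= -6*m^2 - 53*m + 24*r^2 + r*(-18*m - 47) - 110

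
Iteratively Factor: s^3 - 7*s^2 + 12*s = (s - 3)*(s^2 - 4*s) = (s - 4)*(s - 3)*(s)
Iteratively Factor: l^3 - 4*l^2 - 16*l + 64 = (l + 4)*(l^2 - 8*l + 16) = (l - 4)*(l + 4)*(l - 4)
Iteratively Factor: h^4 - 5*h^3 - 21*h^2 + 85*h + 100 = (h - 5)*(h^3 - 21*h - 20) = (h - 5)*(h + 4)*(h^2 - 4*h - 5) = (h - 5)*(h + 1)*(h + 4)*(h - 5)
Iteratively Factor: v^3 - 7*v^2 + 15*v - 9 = (v - 3)*(v^2 - 4*v + 3) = (v - 3)*(v - 1)*(v - 3)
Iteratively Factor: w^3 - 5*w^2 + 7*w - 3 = (w - 1)*(w^2 - 4*w + 3) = (w - 3)*(w - 1)*(w - 1)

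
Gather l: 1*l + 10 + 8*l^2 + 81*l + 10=8*l^2 + 82*l + 20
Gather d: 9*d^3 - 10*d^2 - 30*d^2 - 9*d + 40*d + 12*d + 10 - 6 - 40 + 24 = 9*d^3 - 40*d^2 + 43*d - 12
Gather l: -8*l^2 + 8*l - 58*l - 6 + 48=-8*l^2 - 50*l + 42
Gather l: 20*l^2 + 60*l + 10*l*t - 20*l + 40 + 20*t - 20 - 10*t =20*l^2 + l*(10*t + 40) + 10*t + 20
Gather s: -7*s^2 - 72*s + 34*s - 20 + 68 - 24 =-7*s^2 - 38*s + 24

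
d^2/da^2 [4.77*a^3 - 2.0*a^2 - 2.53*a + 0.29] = 28.62*a - 4.0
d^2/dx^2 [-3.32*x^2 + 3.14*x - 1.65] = -6.64000000000000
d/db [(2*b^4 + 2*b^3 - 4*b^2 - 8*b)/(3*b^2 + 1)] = 2*(6*b^5 + 3*b^4 + 4*b^3 + 15*b^2 - 4*b - 4)/(9*b^4 + 6*b^2 + 1)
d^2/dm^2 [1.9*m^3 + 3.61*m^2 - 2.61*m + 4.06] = 11.4*m + 7.22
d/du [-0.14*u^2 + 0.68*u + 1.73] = 0.68 - 0.28*u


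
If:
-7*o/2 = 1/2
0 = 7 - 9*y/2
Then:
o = -1/7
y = 14/9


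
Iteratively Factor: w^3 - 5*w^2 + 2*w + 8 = (w + 1)*(w^2 - 6*w + 8) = (w - 2)*(w + 1)*(w - 4)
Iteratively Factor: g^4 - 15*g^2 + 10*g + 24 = (g + 1)*(g^3 - g^2 - 14*g + 24) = (g + 1)*(g + 4)*(g^2 - 5*g + 6) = (g - 2)*(g + 1)*(g + 4)*(g - 3)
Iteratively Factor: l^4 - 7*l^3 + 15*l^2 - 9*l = (l - 1)*(l^3 - 6*l^2 + 9*l) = (l - 3)*(l - 1)*(l^2 - 3*l) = l*(l - 3)*(l - 1)*(l - 3)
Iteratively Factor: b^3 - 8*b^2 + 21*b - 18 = (b - 2)*(b^2 - 6*b + 9) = (b - 3)*(b - 2)*(b - 3)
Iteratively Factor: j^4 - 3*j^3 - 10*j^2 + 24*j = (j - 2)*(j^3 - j^2 - 12*j) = j*(j - 2)*(j^2 - j - 12) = j*(j - 4)*(j - 2)*(j + 3)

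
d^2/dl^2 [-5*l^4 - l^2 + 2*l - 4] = -60*l^2 - 2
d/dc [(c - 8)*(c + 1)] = 2*c - 7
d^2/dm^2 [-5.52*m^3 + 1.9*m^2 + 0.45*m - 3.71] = 3.8 - 33.12*m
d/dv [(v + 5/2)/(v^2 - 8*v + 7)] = (v^2 - 8*v - (v - 4)*(2*v + 5) + 7)/(v^2 - 8*v + 7)^2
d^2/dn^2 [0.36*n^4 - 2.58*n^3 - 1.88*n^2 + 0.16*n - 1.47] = 4.32*n^2 - 15.48*n - 3.76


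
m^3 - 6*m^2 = m^2*(m - 6)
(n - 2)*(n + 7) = n^2 + 5*n - 14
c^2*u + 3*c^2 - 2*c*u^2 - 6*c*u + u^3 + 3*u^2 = (-c + u)^2*(u + 3)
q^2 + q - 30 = (q - 5)*(q + 6)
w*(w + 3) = w^2 + 3*w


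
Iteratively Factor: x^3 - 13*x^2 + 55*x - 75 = (x - 5)*(x^2 - 8*x + 15) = (x - 5)^2*(x - 3)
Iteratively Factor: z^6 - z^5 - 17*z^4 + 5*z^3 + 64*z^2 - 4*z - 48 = (z + 3)*(z^5 - 4*z^4 - 5*z^3 + 20*z^2 + 4*z - 16) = (z - 1)*(z + 3)*(z^4 - 3*z^3 - 8*z^2 + 12*z + 16) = (z - 4)*(z - 1)*(z + 3)*(z^3 + z^2 - 4*z - 4) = (z - 4)*(z - 1)*(z + 1)*(z + 3)*(z^2 - 4) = (z - 4)*(z - 2)*(z - 1)*(z + 1)*(z + 3)*(z + 2)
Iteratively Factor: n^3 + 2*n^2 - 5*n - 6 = (n - 2)*(n^2 + 4*n + 3) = (n - 2)*(n + 3)*(n + 1)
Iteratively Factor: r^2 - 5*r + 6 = (r - 3)*(r - 2)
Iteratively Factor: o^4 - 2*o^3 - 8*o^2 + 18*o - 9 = (o - 1)*(o^3 - o^2 - 9*o + 9) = (o - 1)*(o + 3)*(o^2 - 4*o + 3) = (o - 1)^2*(o + 3)*(o - 3)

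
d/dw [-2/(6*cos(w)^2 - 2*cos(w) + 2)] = (1 - 6*cos(w))*sin(w)/(3*sin(w)^2 + cos(w) - 4)^2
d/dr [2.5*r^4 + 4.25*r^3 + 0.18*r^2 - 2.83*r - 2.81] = 10.0*r^3 + 12.75*r^2 + 0.36*r - 2.83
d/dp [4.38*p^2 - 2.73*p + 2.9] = 8.76*p - 2.73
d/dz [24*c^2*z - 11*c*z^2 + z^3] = 24*c^2 - 22*c*z + 3*z^2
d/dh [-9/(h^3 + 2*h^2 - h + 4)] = 9*(3*h^2 + 4*h - 1)/(h^3 + 2*h^2 - h + 4)^2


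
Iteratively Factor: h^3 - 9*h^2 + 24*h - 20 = (h - 2)*(h^2 - 7*h + 10) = (h - 5)*(h - 2)*(h - 2)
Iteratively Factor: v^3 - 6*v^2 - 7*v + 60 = (v - 5)*(v^2 - v - 12) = (v - 5)*(v + 3)*(v - 4)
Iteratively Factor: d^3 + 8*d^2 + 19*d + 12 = (d + 1)*(d^2 + 7*d + 12) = (d + 1)*(d + 3)*(d + 4)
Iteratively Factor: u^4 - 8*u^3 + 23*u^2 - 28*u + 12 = (u - 2)*(u^3 - 6*u^2 + 11*u - 6) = (u - 2)*(u - 1)*(u^2 - 5*u + 6) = (u - 2)^2*(u - 1)*(u - 3)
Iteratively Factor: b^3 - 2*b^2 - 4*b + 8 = (b + 2)*(b^2 - 4*b + 4) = (b - 2)*(b + 2)*(b - 2)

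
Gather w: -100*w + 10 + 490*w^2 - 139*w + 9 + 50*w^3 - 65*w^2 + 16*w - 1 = 50*w^3 + 425*w^2 - 223*w + 18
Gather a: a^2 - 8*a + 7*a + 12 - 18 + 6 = a^2 - a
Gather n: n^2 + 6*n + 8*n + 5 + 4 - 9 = n^2 + 14*n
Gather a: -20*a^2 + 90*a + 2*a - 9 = -20*a^2 + 92*a - 9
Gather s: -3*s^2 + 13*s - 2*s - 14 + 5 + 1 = -3*s^2 + 11*s - 8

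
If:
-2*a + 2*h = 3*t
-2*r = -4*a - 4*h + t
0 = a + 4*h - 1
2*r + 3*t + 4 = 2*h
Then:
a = -29/11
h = 10/11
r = -51/11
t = 26/11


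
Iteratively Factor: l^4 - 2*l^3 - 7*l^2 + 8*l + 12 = (l - 3)*(l^3 + l^2 - 4*l - 4) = (l - 3)*(l - 2)*(l^2 + 3*l + 2) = (l - 3)*(l - 2)*(l + 2)*(l + 1)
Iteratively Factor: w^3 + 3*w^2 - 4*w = (w)*(w^2 + 3*w - 4) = w*(w - 1)*(w + 4)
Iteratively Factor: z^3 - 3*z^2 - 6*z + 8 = (z - 1)*(z^2 - 2*z - 8) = (z - 1)*(z + 2)*(z - 4)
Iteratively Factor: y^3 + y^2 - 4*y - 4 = (y + 2)*(y^2 - y - 2) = (y - 2)*(y + 2)*(y + 1)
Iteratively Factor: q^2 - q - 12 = (q + 3)*(q - 4)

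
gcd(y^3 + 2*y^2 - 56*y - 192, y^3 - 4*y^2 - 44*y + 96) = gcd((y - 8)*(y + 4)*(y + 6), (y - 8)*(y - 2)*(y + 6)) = y^2 - 2*y - 48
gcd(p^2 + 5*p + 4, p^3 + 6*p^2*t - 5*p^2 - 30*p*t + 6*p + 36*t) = 1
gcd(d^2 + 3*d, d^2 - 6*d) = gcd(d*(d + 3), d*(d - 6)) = d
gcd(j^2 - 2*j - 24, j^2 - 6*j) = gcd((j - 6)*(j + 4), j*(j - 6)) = j - 6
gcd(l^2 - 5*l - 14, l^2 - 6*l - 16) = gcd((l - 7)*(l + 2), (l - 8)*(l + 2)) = l + 2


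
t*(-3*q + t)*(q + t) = -3*q^2*t - 2*q*t^2 + t^3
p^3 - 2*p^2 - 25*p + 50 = (p - 5)*(p - 2)*(p + 5)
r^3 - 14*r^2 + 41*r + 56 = (r - 8)*(r - 7)*(r + 1)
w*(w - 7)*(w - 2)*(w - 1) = w^4 - 10*w^3 + 23*w^2 - 14*w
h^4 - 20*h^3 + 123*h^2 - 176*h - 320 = (h - 8)^2*(h - 5)*(h + 1)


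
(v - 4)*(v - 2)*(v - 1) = v^3 - 7*v^2 + 14*v - 8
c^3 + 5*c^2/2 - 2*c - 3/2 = (c - 1)*(c + 1/2)*(c + 3)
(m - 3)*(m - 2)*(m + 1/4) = m^3 - 19*m^2/4 + 19*m/4 + 3/2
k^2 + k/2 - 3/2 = (k - 1)*(k + 3/2)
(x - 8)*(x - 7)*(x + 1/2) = x^3 - 29*x^2/2 + 97*x/2 + 28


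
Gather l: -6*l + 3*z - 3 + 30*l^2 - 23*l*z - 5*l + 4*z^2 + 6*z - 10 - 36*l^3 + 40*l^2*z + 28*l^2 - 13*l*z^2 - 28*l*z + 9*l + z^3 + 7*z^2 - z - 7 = -36*l^3 + l^2*(40*z + 58) + l*(-13*z^2 - 51*z - 2) + z^3 + 11*z^2 + 8*z - 20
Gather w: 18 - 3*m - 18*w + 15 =-3*m - 18*w + 33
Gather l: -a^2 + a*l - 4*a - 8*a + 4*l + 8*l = -a^2 - 12*a + l*(a + 12)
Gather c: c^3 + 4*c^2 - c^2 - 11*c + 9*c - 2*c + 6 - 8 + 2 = c^3 + 3*c^2 - 4*c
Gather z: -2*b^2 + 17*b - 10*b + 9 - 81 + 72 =-2*b^2 + 7*b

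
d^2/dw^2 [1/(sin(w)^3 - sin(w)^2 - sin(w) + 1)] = (-7*sin(w) + 9*cos(w)^2 - 13)/((sin(w) - 1)*cos(w)^4)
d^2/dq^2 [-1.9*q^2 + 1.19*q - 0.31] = -3.80000000000000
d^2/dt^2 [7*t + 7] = 0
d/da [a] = 1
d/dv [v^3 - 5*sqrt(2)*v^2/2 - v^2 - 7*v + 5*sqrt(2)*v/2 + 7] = 3*v^2 - 5*sqrt(2)*v - 2*v - 7 + 5*sqrt(2)/2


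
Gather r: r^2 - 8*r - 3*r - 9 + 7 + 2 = r^2 - 11*r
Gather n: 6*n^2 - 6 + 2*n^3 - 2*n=2*n^3 + 6*n^2 - 2*n - 6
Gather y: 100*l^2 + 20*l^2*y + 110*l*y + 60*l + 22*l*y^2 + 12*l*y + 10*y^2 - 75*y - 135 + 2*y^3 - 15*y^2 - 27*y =100*l^2 + 60*l + 2*y^3 + y^2*(22*l - 5) + y*(20*l^2 + 122*l - 102) - 135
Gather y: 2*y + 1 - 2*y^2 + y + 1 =-2*y^2 + 3*y + 2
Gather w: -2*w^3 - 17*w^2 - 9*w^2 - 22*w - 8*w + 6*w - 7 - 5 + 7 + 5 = -2*w^3 - 26*w^2 - 24*w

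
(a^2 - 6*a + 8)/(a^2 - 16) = (a - 2)/(a + 4)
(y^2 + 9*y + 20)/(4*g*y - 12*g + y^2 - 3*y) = (y^2 + 9*y + 20)/(4*g*y - 12*g + y^2 - 3*y)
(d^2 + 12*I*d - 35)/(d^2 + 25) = (d + 7*I)/(d - 5*I)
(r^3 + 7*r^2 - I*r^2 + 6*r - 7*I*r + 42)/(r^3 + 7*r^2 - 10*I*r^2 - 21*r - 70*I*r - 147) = (r + 2*I)/(r - 7*I)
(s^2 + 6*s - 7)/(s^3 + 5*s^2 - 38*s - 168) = (s - 1)/(s^2 - 2*s - 24)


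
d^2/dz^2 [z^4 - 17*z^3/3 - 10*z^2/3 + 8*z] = 12*z^2 - 34*z - 20/3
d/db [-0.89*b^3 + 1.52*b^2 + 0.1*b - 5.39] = -2.67*b^2 + 3.04*b + 0.1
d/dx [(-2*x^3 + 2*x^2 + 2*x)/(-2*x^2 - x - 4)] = 2*(2*x^4 + 2*x^3 + 13*x^2 - 8*x - 4)/(4*x^4 + 4*x^3 + 17*x^2 + 8*x + 16)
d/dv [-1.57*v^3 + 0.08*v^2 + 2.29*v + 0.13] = -4.71*v^2 + 0.16*v + 2.29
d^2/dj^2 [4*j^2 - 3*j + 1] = 8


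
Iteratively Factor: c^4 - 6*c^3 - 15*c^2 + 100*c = (c - 5)*(c^3 - c^2 - 20*c) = c*(c - 5)*(c^2 - c - 20) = c*(c - 5)*(c + 4)*(c - 5)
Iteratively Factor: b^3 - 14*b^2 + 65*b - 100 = (b - 5)*(b^2 - 9*b + 20) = (b - 5)^2*(b - 4)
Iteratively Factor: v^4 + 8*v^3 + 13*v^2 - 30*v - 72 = (v + 3)*(v^3 + 5*v^2 - 2*v - 24) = (v - 2)*(v + 3)*(v^2 + 7*v + 12) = (v - 2)*(v + 3)^2*(v + 4)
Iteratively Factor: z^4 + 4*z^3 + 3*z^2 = (z)*(z^3 + 4*z^2 + 3*z) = z^2*(z^2 + 4*z + 3) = z^2*(z + 3)*(z + 1)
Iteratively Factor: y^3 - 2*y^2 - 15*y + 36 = (y + 4)*(y^2 - 6*y + 9) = (y - 3)*(y + 4)*(y - 3)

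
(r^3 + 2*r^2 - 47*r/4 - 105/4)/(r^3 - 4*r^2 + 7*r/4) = (2*r^2 + 11*r + 15)/(r*(2*r - 1))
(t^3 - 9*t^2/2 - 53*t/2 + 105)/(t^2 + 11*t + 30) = (t^2 - 19*t/2 + 21)/(t + 6)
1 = 1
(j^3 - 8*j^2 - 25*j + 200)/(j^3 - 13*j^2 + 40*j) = (j + 5)/j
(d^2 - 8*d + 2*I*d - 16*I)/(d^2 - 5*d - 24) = (d + 2*I)/(d + 3)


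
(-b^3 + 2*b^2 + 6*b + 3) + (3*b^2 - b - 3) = -b^3 + 5*b^2 + 5*b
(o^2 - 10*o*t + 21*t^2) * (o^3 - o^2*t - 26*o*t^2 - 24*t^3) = o^5 - 11*o^4*t + 5*o^3*t^2 + 215*o^2*t^3 - 306*o*t^4 - 504*t^5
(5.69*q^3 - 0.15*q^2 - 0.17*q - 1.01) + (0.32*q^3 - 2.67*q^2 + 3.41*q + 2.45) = 6.01*q^3 - 2.82*q^2 + 3.24*q + 1.44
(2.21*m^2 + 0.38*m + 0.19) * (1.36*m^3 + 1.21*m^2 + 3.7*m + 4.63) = 3.0056*m^5 + 3.1909*m^4 + 8.8952*m^3 + 11.8682*m^2 + 2.4624*m + 0.8797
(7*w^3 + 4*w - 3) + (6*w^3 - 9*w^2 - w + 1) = 13*w^3 - 9*w^2 + 3*w - 2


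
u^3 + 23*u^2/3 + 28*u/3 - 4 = (u - 1/3)*(u + 2)*(u + 6)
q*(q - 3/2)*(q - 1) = q^3 - 5*q^2/2 + 3*q/2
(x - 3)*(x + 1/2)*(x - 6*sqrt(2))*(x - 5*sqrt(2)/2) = x^4 - 17*sqrt(2)*x^3/2 - 5*x^3/2 + 57*x^2/2 + 85*sqrt(2)*x^2/4 - 75*x + 51*sqrt(2)*x/4 - 45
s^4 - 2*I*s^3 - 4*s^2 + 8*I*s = s*(s - 2)*(s + 2)*(s - 2*I)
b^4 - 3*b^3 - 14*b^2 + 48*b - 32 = (b - 4)*(b - 2)*(b - 1)*(b + 4)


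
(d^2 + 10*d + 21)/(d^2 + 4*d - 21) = (d + 3)/(d - 3)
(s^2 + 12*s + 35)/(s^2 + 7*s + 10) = (s + 7)/(s + 2)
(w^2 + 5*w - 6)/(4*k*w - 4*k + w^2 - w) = (w + 6)/(4*k + w)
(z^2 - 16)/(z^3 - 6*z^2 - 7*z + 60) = (z + 4)/(z^2 - 2*z - 15)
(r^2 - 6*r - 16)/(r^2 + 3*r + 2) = (r - 8)/(r + 1)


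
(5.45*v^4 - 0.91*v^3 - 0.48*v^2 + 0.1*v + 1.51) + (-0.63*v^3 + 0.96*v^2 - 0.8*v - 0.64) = 5.45*v^4 - 1.54*v^3 + 0.48*v^2 - 0.7*v + 0.87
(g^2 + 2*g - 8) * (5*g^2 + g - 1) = 5*g^4 + 11*g^3 - 39*g^2 - 10*g + 8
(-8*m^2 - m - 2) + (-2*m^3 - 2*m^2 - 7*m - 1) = -2*m^3 - 10*m^2 - 8*m - 3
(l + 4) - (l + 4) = 0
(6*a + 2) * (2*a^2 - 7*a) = 12*a^3 - 38*a^2 - 14*a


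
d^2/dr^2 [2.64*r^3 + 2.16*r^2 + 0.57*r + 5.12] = 15.84*r + 4.32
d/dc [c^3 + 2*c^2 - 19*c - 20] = 3*c^2 + 4*c - 19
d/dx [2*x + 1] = 2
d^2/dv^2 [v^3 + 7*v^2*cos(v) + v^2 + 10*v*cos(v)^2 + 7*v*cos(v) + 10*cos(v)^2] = -7*v^2*cos(v) - 28*v*sin(v) - 7*v*cos(v) - 20*v*cos(2*v) + 6*v - 20*sqrt(2)*sin(2*v + pi/4) + 14*sqrt(2)*cos(v + pi/4) + 2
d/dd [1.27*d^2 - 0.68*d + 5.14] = 2.54*d - 0.68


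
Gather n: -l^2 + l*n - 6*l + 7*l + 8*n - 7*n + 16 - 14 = -l^2 + l + n*(l + 1) + 2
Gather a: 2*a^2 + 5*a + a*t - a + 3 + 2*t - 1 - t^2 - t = 2*a^2 + a*(t + 4) - t^2 + t + 2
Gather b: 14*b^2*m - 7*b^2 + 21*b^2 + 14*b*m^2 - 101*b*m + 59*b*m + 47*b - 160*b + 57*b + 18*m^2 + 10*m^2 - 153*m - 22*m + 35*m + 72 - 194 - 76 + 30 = b^2*(14*m + 14) + b*(14*m^2 - 42*m - 56) + 28*m^2 - 140*m - 168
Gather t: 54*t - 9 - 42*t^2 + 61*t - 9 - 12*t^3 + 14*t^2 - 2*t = -12*t^3 - 28*t^2 + 113*t - 18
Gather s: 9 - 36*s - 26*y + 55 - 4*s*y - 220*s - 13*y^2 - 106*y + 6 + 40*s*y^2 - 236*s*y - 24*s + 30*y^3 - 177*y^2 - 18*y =s*(40*y^2 - 240*y - 280) + 30*y^3 - 190*y^2 - 150*y + 70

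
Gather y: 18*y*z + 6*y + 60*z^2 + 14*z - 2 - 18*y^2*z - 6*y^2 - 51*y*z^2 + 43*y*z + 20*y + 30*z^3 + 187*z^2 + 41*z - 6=y^2*(-18*z - 6) + y*(-51*z^2 + 61*z + 26) + 30*z^3 + 247*z^2 + 55*z - 8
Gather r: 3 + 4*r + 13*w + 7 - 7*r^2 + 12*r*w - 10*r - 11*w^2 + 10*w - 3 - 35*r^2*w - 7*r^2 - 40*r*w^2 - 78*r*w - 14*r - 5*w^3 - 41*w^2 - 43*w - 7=r^2*(-35*w - 14) + r*(-40*w^2 - 66*w - 20) - 5*w^3 - 52*w^2 - 20*w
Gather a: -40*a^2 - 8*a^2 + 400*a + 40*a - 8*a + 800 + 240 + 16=-48*a^2 + 432*a + 1056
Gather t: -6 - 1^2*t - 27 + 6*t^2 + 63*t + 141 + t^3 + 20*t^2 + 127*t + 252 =t^3 + 26*t^2 + 189*t + 360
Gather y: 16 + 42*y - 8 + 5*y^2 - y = 5*y^2 + 41*y + 8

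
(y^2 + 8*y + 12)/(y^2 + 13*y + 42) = (y + 2)/(y + 7)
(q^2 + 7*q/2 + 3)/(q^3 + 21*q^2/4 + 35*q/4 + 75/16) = 8*(q + 2)/(8*q^2 + 30*q + 25)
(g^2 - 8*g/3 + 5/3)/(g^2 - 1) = (g - 5/3)/(g + 1)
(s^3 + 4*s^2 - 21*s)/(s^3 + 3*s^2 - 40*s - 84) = s*(s - 3)/(s^2 - 4*s - 12)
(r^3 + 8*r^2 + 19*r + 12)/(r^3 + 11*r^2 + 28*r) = (r^2 + 4*r + 3)/(r*(r + 7))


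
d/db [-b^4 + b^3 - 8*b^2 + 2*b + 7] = -4*b^3 + 3*b^2 - 16*b + 2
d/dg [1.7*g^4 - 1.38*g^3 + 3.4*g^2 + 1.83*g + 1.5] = 6.8*g^3 - 4.14*g^2 + 6.8*g + 1.83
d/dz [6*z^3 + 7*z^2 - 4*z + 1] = 18*z^2 + 14*z - 4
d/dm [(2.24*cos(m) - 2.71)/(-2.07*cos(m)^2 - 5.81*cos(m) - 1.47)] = (-4.6368*cos(m)^2 + 11.2194*cos(m) + 19.0379)*sin(m)/(4.2849*cos(m)^4 + 24.0534*cos(m)^3 + 39.8419*cos(m)^2 + 17.0814*cos(m) + 2.1609)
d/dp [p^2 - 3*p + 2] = 2*p - 3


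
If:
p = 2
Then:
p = 2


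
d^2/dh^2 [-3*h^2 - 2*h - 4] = -6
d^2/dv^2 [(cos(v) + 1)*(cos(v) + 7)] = -8*cos(v) - 2*cos(2*v)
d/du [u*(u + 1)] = 2*u + 1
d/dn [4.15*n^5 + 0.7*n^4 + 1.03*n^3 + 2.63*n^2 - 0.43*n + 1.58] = 20.75*n^4 + 2.8*n^3 + 3.09*n^2 + 5.26*n - 0.43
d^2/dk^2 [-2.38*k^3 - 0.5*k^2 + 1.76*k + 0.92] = -14.28*k - 1.0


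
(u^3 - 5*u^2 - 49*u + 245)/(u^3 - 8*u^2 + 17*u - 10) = (u^2 - 49)/(u^2 - 3*u + 2)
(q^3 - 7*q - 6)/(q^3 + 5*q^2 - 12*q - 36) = (q + 1)/(q + 6)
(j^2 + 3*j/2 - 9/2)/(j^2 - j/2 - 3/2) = (j + 3)/(j + 1)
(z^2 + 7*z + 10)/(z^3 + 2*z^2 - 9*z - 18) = (z + 5)/(z^2 - 9)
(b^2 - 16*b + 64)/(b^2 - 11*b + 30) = (b^2 - 16*b + 64)/(b^2 - 11*b + 30)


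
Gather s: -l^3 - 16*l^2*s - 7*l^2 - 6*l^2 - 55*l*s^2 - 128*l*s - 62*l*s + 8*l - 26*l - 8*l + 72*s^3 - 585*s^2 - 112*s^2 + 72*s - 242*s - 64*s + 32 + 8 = -l^3 - 13*l^2 - 26*l + 72*s^3 + s^2*(-55*l - 697) + s*(-16*l^2 - 190*l - 234) + 40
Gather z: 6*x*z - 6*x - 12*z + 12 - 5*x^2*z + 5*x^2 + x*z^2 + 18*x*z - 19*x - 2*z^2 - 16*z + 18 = 5*x^2 - 25*x + z^2*(x - 2) + z*(-5*x^2 + 24*x - 28) + 30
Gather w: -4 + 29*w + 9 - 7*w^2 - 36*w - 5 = -7*w^2 - 7*w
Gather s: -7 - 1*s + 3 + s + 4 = 0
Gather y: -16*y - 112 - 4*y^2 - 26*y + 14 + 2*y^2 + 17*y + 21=-2*y^2 - 25*y - 77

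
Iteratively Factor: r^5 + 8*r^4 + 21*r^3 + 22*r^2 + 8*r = (r + 1)*(r^4 + 7*r^3 + 14*r^2 + 8*r) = (r + 1)^2*(r^3 + 6*r^2 + 8*r) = (r + 1)^2*(r + 2)*(r^2 + 4*r) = r*(r + 1)^2*(r + 2)*(r + 4)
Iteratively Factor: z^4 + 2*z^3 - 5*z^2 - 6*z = (z + 3)*(z^3 - z^2 - 2*z) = (z - 2)*(z + 3)*(z^2 + z) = (z - 2)*(z + 1)*(z + 3)*(z)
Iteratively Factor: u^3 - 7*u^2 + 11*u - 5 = (u - 5)*(u^2 - 2*u + 1) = (u - 5)*(u - 1)*(u - 1)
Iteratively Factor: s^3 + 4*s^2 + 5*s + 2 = (s + 2)*(s^2 + 2*s + 1) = (s + 1)*(s + 2)*(s + 1)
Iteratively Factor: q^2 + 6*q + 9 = (q + 3)*(q + 3)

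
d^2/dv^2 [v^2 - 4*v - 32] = 2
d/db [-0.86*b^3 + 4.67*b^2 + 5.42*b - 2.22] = -2.58*b^2 + 9.34*b + 5.42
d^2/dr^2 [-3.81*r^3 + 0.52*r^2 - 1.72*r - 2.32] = 1.04 - 22.86*r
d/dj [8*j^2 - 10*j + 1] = 16*j - 10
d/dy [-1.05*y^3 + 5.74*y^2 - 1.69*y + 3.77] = -3.15*y^2 + 11.48*y - 1.69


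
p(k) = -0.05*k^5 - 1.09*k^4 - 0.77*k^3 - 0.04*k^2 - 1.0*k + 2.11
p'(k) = -0.25*k^4 - 4.36*k^3 - 2.31*k^2 - 0.08*k - 1.0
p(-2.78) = -35.68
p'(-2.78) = 60.11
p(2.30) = -43.49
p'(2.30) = -73.45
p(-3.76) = -134.05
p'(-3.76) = 148.44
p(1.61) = -10.68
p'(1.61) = -26.99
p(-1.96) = -4.93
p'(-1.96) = 19.42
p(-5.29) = -526.19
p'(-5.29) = 384.44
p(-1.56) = 0.50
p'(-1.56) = 8.57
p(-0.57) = 2.70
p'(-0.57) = -0.92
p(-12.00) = -8821.73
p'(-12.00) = 2017.40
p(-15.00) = -14605.64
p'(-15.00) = 1539.20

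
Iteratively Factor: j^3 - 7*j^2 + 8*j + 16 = (j + 1)*(j^2 - 8*j + 16) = (j - 4)*(j + 1)*(j - 4)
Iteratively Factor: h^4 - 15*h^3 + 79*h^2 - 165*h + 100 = (h - 5)*(h^3 - 10*h^2 + 29*h - 20) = (h - 5)*(h - 1)*(h^2 - 9*h + 20) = (h - 5)*(h - 4)*(h - 1)*(h - 5)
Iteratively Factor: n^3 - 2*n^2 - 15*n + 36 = (n + 4)*(n^2 - 6*n + 9) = (n - 3)*(n + 4)*(n - 3)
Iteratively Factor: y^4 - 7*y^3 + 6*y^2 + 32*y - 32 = (y + 2)*(y^3 - 9*y^2 + 24*y - 16) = (y - 4)*(y + 2)*(y^2 - 5*y + 4) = (y - 4)*(y - 1)*(y + 2)*(y - 4)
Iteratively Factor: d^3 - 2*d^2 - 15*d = (d + 3)*(d^2 - 5*d) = d*(d + 3)*(d - 5)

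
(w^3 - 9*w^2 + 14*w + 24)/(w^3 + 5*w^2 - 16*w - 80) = (w^2 - 5*w - 6)/(w^2 + 9*w + 20)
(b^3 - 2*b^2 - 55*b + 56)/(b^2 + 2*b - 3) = (b^2 - b - 56)/(b + 3)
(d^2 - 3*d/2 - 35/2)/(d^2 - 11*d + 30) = (d + 7/2)/(d - 6)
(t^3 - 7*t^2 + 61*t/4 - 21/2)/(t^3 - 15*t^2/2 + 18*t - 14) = (t - 3/2)/(t - 2)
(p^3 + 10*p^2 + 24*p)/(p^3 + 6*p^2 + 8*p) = (p + 6)/(p + 2)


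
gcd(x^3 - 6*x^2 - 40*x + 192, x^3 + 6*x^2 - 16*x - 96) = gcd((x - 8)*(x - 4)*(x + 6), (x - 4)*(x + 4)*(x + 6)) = x^2 + 2*x - 24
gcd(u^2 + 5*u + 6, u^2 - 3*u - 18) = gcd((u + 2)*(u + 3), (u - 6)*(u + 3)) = u + 3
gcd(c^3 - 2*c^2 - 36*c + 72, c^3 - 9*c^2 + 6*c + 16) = c - 2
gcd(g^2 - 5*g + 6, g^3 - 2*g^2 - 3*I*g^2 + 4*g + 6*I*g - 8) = g - 2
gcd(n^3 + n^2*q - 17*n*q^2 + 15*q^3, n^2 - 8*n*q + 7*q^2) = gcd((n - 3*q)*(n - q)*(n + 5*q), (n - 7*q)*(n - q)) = -n + q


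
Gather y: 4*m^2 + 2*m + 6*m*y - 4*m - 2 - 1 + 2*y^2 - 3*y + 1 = 4*m^2 - 2*m + 2*y^2 + y*(6*m - 3) - 2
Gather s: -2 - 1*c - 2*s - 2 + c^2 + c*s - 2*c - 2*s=c^2 - 3*c + s*(c - 4) - 4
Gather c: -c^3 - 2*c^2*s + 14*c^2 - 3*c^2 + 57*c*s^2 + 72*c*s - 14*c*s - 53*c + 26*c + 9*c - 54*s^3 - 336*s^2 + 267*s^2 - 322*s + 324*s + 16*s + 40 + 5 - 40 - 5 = -c^3 + c^2*(11 - 2*s) + c*(57*s^2 + 58*s - 18) - 54*s^3 - 69*s^2 + 18*s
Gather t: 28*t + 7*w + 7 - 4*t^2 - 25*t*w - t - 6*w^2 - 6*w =-4*t^2 + t*(27 - 25*w) - 6*w^2 + w + 7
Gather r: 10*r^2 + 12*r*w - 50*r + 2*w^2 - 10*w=10*r^2 + r*(12*w - 50) + 2*w^2 - 10*w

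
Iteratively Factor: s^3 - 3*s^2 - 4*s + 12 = (s - 3)*(s^2 - 4) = (s - 3)*(s - 2)*(s + 2)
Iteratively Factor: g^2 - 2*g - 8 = (g + 2)*(g - 4)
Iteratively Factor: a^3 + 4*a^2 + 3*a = (a + 3)*(a^2 + a) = a*(a + 3)*(a + 1)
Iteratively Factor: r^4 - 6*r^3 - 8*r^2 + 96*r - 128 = (r - 4)*(r^3 - 2*r^2 - 16*r + 32) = (r - 4)*(r - 2)*(r^2 - 16) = (r - 4)*(r - 2)*(r + 4)*(r - 4)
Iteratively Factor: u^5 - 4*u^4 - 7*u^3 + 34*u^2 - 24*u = (u - 1)*(u^4 - 3*u^3 - 10*u^2 + 24*u) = (u - 4)*(u - 1)*(u^3 + u^2 - 6*u) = (u - 4)*(u - 1)*(u + 3)*(u^2 - 2*u) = (u - 4)*(u - 2)*(u - 1)*(u + 3)*(u)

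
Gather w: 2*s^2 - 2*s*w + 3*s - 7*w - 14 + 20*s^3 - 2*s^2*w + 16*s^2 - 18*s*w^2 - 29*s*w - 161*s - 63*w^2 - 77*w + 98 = 20*s^3 + 18*s^2 - 158*s + w^2*(-18*s - 63) + w*(-2*s^2 - 31*s - 84) + 84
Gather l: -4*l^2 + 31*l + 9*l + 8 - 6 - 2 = -4*l^2 + 40*l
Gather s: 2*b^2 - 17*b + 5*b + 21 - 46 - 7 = 2*b^2 - 12*b - 32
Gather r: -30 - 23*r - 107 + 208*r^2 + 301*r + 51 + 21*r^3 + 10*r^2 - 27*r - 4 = 21*r^3 + 218*r^2 + 251*r - 90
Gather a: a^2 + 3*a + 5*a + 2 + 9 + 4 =a^2 + 8*a + 15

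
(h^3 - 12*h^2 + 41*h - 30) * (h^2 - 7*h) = h^5 - 19*h^4 + 125*h^3 - 317*h^2 + 210*h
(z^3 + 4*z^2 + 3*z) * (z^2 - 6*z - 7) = z^5 - 2*z^4 - 28*z^3 - 46*z^2 - 21*z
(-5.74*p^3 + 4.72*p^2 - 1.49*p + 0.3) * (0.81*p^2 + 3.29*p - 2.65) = -4.6494*p^5 - 15.0614*p^4 + 29.5329*p^3 - 17.1671*p^2 + 4.9355*p - 0.795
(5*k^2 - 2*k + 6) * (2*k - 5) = 10*k^3 - 29*k^2 + 22*k - 30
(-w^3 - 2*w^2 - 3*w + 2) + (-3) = -w^3 - 2*w^2 - 3*w - 1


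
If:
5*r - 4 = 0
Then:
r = 4/5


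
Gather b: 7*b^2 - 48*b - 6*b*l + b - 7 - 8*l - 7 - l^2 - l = 7*b^2 + b*(-6*l - 47) - l^2 - 9*l - 14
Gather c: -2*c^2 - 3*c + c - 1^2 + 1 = -2*c^2 - 2*c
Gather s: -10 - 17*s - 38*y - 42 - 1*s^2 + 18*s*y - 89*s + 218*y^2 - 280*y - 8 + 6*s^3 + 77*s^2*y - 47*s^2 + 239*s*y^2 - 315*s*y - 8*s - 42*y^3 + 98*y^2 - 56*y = 6*s^3 + s^2*(77*y - 48) + s*(239*y^2 - 297*y - 114) - 42*y^3 + 316*y^2 - 374*y - 60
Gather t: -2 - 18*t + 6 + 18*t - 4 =0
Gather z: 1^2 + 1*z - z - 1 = 0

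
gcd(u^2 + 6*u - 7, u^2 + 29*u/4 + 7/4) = u + 7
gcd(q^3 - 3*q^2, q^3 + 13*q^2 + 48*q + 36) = 1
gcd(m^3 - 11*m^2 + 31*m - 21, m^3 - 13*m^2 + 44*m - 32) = m - 1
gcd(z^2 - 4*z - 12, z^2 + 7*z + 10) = z + 2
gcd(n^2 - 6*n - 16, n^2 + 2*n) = n + 2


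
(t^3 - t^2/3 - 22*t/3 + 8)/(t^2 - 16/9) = 3*(t^2 + t - 6)/(3*t + 4)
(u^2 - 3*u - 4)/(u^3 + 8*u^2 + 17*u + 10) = (u - 4)/(u^2 + 7*u + 10)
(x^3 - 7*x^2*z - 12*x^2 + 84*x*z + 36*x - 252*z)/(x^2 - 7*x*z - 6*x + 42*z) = x - 6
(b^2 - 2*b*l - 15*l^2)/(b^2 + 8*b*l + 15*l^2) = (b - 5*l)/(b + 5*l)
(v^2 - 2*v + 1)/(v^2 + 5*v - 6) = (v - 1)/(v + 6)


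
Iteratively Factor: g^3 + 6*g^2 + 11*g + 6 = (g + 1)*(g^2 + 5*g + 6) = (g + 1)*(g + 3)*(g + 2)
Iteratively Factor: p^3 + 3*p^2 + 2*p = (p)*(p^2 + 3*p + 2) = p*(p + 2)*(p + 1)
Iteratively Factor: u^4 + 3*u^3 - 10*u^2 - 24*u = (u + 2)*(u^3 + u^2 - 12*u) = u*(u + 2)*(u^2 + u - 12) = u*(u + 2)*(u + 4)*(u - 3)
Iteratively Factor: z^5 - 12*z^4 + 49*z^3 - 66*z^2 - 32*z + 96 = (z - 4)*(z^4 - 8*z^3 + 17*z^2 + 2*z - 24) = (z - 4)*(z - 3)*(z^3 - 5*z^2 + 2*z + 8) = (z - 4)*(z - 3)*(z + 1)*(z^2 - 6*z + 8) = (z - 4)^2*(z - 3)*(z + 1)*(z - 2)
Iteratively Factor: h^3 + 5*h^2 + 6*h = (h + 2)*(h^2 + 3*h) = (h + 2)*(h + 3)*(h)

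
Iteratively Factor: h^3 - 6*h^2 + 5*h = (h - 5)*(h^2 - h) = (h - 5)*(h - 1)*(h)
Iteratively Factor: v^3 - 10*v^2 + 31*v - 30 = (v - 5)*(v^2 - 5*v + 6) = (v - 5)*(v - 3)*(v - 2)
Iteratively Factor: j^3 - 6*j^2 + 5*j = (j)*(j^2 - 6*j + 5) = j*(j - 1)*(j - 5)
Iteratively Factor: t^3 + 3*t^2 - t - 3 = (t - 1)*(t^2 + 4*t + 3) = (t - 1)*(t + 3)*(t + 1)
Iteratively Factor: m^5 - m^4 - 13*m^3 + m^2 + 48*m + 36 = (m - 3)*(m^4 + 2*m^3 - 7*m^2 - 20*m - 12) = (m - 3)*(m + 2)*(m^3 - 7*m - 6) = (m - 3)*(m + 1)*(m + 2)*(m^2 - m - 6) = (m - 3)*(m + 1)*(m + 2)^2*(m - 3)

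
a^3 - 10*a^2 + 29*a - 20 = (a - 5)*(a - 4)*(a - 1)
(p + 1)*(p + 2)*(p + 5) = p^3 + 8*p^2 + 17*p + 10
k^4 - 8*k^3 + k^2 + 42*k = k*(k - 7)*(k - 3)*(k + 2)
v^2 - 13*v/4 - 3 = (v - 4)*(v + 3/4)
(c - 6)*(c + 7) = c^2 + c - 42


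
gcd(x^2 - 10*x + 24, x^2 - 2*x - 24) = x - 6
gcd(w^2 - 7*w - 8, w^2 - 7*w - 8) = w^2 - 7*w - 8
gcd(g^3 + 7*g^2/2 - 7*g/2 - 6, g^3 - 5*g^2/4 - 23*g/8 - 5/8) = g + 1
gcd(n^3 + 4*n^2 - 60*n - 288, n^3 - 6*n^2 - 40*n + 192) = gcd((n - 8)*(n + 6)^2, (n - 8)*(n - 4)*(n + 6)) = n^2 - 2*n - 48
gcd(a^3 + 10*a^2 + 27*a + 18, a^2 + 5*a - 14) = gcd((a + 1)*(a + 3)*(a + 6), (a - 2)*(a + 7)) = 1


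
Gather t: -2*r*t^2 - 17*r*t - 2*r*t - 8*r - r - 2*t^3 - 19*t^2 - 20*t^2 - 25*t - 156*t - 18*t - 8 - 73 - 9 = -9*r - 2*t^3 + t^2*(-2*r - 39) + t*(-19*r - 199) - 90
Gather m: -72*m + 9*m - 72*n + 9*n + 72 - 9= -63*m - 63*n + 63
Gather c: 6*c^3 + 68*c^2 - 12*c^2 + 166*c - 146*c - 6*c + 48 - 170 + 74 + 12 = 6*c^3 + 56*c^2 + 14*c - 36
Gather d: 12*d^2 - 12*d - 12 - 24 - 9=12*d^2 - 12*d - 45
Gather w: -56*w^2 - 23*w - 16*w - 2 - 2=-56*w^2 - 39*w - 4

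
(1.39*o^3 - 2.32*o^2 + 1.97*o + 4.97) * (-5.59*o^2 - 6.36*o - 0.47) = -7.7701*o^5 + 4.1284*o^4 + 3.0896*o^3 - 39.2211*o^2 - 32.5351*o - 2.3359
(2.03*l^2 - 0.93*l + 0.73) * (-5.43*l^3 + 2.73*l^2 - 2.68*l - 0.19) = -11.0229*l^5 + 10.5918*l^4 - 11.9432*l^3 + 4.0996*l^2 - 1.7797*l - 0.1387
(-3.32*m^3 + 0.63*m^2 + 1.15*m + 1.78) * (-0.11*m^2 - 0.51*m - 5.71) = 0.3652*m^5 + 1.6239*m^4 + 18.5094*m^3 - 4.3796*m^2 - 7.4743*m - 10.1638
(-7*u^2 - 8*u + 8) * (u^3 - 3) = -7*u^5 - 8*u^4 + 8*u^3 + 21*u^2 + 24*u - 24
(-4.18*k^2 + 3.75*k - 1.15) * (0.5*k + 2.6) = -2.09*k^3 - 8.993*k^2 + 9.175*k - 2.99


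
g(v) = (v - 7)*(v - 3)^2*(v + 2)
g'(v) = (v - 7)*(v - 3)^2 + (v - 7)*(v + 2)*(2*v - 6) + (v - 3)^2*(v + 2) = 4*v^3 - 33*v^2 + 50*v + 39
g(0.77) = -85.82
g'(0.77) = 59.76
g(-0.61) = -137.85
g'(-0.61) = -4.69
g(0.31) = -111.83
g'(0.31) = 51.45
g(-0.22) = -133.25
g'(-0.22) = 26.36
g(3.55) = -5.79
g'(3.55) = -20.43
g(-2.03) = 6.85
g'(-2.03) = -231.95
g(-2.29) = 75.39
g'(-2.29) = -296.59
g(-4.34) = 1429.62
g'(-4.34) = -1126.56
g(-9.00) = 16128.00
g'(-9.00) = -6000.00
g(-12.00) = 42750.00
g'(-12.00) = -12225.00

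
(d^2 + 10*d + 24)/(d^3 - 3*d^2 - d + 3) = (d^2 + 10*d + 24)/(d^3 - 3*d^2 - d + 3)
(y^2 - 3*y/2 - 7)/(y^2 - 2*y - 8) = (y - 7/2)/(y - 4)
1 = 1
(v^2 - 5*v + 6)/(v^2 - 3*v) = (v - 2)/v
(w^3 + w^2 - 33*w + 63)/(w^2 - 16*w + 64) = (w^3 + w^2 - 33*w + 63)/(w^2 - 16*w + 64)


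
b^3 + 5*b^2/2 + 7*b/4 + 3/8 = (b + 1/2)^2*(b + 3/2)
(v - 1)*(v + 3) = v^2 + 2*v - 3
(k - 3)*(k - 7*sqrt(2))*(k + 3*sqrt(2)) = k^3 - 4*sqrt(2)*k^2 - 3*k^2 - 42*k + 12*sqrt(2)*k + 126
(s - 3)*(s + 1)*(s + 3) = s^3 + s^2 - 9*s - 9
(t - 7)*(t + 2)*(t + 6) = t^3 + t^2 - 44*t - 84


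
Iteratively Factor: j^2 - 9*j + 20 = (j - 5)*(j - 4)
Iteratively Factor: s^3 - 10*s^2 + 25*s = (s)*(s^2 - 10*s + 25) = s*(s - 5)*(s - 5)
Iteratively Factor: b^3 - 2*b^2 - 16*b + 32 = (b - 4)*(b^2 + 2*b - 8) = (b - 4)*(b + 4)*(b - 2)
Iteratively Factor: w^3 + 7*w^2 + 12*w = (w + 3)*(w^2 + 4*w) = (w + 3)*(w + 4)*(w)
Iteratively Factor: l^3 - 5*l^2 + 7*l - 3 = (l - 3)*(l^2 - 2*l + 1) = (l - 3)*(l - 1)*(l - 1)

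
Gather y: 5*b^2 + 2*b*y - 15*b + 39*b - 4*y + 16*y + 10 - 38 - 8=5*b^2 + 24*b + y*(2*b + 12) - 36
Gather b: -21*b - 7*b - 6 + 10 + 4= 8 - 28*b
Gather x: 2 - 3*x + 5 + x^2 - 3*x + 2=x^2 - 6*x + 9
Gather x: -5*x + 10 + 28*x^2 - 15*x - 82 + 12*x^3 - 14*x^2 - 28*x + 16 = 12*x^3 + 14*x^2 - 48*x - 56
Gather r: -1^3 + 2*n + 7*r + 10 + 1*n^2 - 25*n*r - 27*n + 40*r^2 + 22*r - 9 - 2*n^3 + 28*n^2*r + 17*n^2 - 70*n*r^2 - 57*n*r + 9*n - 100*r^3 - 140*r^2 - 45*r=-2*n^3 + 18*n^2 - 16*n - 100*r^3 + r^2*(-70*n - 100) + r*(28*n^2 - 82*n - 16)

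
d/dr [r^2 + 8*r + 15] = 2*r + 8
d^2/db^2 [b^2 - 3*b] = 2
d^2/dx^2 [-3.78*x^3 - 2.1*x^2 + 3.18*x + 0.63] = -22.68*x - 4.2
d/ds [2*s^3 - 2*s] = 6*s^2 - 2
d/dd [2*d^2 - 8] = 4*d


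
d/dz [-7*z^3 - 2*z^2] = z*(-21*z - 4)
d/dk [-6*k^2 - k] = -12*k - 1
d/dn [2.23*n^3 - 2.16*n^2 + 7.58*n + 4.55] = 6.69*n^2 - 4.32*n + 7.58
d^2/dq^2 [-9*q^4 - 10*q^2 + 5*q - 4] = -108*q^2 - 20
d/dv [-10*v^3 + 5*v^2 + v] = -30*v^2 + 10*v + 1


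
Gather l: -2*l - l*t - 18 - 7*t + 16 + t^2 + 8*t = l*(-t - 2) + t^2 + t - 2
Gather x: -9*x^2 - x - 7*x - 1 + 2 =-9*x^2 - 8*x + 1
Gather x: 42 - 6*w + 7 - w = 49 - 7*w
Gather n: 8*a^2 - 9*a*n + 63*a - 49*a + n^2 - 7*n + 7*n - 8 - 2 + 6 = 8*a^2 - 9*a*n + 14*a + n^2 - 4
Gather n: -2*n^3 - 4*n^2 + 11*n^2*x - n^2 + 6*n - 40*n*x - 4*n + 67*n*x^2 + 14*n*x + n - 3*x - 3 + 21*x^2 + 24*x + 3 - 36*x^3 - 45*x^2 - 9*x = -2*n^3 + n^2*(11*x - 5) + n*(67*x^2 - 26*x + 3) - 36*x^3 - 24*x^2 + 12*x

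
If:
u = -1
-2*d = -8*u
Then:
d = -4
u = -1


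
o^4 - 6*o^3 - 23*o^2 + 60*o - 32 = (o - 8)*(o - 1)^2*(o + 4)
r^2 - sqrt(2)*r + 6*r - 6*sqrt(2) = (r + 6)*(r - sqrt(2))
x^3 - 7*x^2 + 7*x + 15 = (x - 5)*(x - 3)*(x + 1)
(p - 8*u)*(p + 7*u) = p^2 - p*u - 56*u^2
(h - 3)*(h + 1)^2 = h^3 - h^2 - 5*h - 3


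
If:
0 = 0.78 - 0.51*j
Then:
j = 1.53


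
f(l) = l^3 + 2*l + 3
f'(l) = 3*l^2 + 2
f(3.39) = 48.74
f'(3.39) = 36.48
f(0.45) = 3.99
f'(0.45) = 2.61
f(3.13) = 39.92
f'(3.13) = 31.39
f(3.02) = 36.58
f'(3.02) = 29.36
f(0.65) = 4.57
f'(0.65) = 3.27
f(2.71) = 28.32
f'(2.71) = 24.03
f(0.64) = 4.54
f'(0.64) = 3.23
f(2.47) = 23.01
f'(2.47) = 20.30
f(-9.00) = -744.00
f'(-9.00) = 245.00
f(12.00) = 1755.00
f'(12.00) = 434.00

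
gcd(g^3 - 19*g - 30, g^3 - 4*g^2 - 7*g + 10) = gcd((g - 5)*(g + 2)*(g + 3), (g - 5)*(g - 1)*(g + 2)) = g^2 - 3*g - 10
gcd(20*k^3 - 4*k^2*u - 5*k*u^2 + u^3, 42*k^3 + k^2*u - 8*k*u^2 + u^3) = 2*k + u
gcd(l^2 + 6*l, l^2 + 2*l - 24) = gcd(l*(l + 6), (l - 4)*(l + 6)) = l + 6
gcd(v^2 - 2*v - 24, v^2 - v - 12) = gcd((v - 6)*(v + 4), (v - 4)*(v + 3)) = 1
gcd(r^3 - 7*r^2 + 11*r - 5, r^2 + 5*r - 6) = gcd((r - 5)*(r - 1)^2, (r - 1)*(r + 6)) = r - 1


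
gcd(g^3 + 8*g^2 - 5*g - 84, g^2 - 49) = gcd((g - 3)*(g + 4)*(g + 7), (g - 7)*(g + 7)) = g + 7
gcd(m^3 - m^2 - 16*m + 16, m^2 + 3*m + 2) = 1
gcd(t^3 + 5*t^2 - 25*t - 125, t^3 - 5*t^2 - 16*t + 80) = t - 5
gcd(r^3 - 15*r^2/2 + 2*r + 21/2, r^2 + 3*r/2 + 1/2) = r + 1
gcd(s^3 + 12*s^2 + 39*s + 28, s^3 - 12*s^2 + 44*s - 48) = 1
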